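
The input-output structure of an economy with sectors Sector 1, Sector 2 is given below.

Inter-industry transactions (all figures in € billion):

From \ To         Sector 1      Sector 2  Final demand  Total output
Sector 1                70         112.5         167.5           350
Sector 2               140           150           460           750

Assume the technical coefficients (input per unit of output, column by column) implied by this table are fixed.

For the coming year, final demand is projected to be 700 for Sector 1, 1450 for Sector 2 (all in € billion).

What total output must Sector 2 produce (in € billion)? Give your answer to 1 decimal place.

x_2 = 2482.8

Technical coefficients a_ij = z_ij / X_j:
  a_11 = 70/350 = 0.20, a_21 = 140/350 = 0.40
  a_12 = 112.5/750 = 0.15, a_22 = 150/750 = 0.20
I − A =
  [   0.80    -0.15]
  [  -0.40     0.80]
det(I−A) = (0.80)(0.80) − (-0.15)(-0.40) = 0.5800
adj(I−A) = [[0.80, 0.15], [0.40, 0.80]]
(I − A)⁻¹ = adj(I−A) / det(I−A) ≈
  [   1.3793     0.2586]
  [   0.6897     1.3793]
x = (I − A)⁻¹ d = adj(I−A)·d / det(I−A), with det(I−A) = 0.5800:
  x_1 = (0.80·700 + 0.15·1450) / 0.5800 = 777.50 / 0.5800 ≈ 1340.5
  x_2 = (0.40·700 + 0.80·1450) / 0.5800 = 1440.00 / 0.5800 ≈ 2482.8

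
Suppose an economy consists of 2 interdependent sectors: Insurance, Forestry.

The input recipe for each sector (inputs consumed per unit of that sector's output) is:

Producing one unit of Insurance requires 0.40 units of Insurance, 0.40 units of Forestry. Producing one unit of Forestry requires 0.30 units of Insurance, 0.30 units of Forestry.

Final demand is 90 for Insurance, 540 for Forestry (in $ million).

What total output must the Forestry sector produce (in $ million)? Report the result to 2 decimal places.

I − A =
  [   0.60    -0.30]
  [  -0.40     0.70]
det(I−A) = (0.60)(0.70) − (-0.30)(-0.40) = 0.3000
adj(I−A) = [[0.70, 0.30], [0.40, 0.60]]
(I − A)⁻¹ = adj(I−A) / det(I−A) ≈
  [   2.3333     1.0000]
  [   1.3333     2.0000]
x = (I − A)⁻¹ d = adj(I−A)·d / det(I−A), with det(I−A) = 0.3000:
  x_I = (0.70·90 + 0.30·540) / 0.3000 = 225.00 / 0.3000 = 750.00
  x_F = (0.40·90 + 0.60·540) / 0.3000 = 360.00 / 0.3000 = 1200.00

x_F = 1200.00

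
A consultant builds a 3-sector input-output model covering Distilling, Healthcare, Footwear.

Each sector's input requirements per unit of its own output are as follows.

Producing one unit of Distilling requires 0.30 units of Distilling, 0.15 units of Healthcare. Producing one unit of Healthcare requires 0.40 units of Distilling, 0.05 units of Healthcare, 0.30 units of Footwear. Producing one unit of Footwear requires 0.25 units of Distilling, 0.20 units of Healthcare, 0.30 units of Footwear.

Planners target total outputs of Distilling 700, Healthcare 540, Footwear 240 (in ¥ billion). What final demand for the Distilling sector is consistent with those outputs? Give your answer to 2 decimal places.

I − A =
  [   0.70    -0.40    -0.25]
  [  -0.15     0.95    -0.20]
  [   0.00    -0.30     0.70]
d = (I − A) x:
  d_1 = (+0.70)·700 + (-0.40)·540 + (-0.25)·240 = 214.00
  d_2 = (-0.15)·700 + (+0.95)·540 + (-0.20)·240 = 360.00
  d_3 = (+0.00)·700 + (-0.30)·540 + (+0.70)·240 = 6.00

d_1 = 214.00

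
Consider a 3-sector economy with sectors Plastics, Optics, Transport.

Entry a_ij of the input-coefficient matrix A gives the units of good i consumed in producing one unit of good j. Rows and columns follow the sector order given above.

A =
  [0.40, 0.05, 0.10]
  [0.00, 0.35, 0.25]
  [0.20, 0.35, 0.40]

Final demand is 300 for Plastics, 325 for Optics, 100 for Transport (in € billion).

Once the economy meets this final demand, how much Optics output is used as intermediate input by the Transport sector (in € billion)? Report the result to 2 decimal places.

I − A =
  [   0.60    -0.05    -0.10]
  [   0.00     0.65    -0.25]
  [  -0.20    -0.35     0.60]
Cofactors of I−A, C_ij = (−1)^(i+j)·(minor ij) (rows/columns in the sector order above):
  C_11 = (0.65)(0.60) − (-0.25)(-0.35) = 0.3025
  C_12 = −[(0.00)(0.60) − (-0.25)(-0.20)] = 0.0500
  C_13 = (0.00)(-0.35) − (0.65)(-0.20) = 0.1300
  C_21 = −[(-0.05)(0.60) − (-0.10)(-0.35)] = 0.0650
  C_22 = (0.60)(0.60) − (-0.10)(-0.20) = 0.3400
  C_23 = −[(0.60)(-0.35) − (-0.05)(-0.20)] = 0.2200
  C_31 = (-0.05)(-0.25) − (-0.10)(0.65) = 0.0775
  C_32 = −[(0.60)(-0.25) − (-0.10)(0.00)] = 0.1500
  C_33 = (0.60)(0.65) − (-0.05)(0.00) = 0.3900
det(I−A) = Σ_j (I−A)_1j·C_1j = (0.60)(0.3025) + (-0.05)(0.0500) + (-0.10)(0.1300) = 0.1660
adj(I−A) = Cᵀ =
  [ 0.3025   0.0650   0.0775]
  [ 0.0500   0.3400   0.1500]
  [ 0.1300   0.2200   0.3900]
(I − A)⁻¹ = adj(I−A) / det(I−A) ≈
  [   1.8223     0.3916     0.4669]
  [   0.3012     2.0482     0.9036]
  [   0.7831     1.3253     2.3494]
First solve x = (I − A)⁻¹ d = adj(I−A)·d / det(I−A); in particular x_3 = (0.1300·300 + 0.2200·325 + 0.3900·100) / 0.1660 = 149.50 / 0.1660 ≈ 900.6024.
Intermediate flow from 2 to 3: z_23 = a_23 · x_3 = 0.25 × 149.50 / 0.1660 = 37.375 / 0.1660 ≈ 225.15.

z_23 = 225.15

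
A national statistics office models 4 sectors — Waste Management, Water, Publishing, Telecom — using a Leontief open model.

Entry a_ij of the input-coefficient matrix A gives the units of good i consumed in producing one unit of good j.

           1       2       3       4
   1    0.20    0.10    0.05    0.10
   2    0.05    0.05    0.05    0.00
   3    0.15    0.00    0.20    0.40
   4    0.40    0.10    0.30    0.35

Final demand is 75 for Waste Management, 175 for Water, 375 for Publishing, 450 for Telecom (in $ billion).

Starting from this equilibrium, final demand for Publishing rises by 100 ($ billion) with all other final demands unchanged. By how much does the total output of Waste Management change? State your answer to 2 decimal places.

I − A =
  [   0.80    -0.10    -0.05    -0.10]
  [  -0.05     0.95    -0.05     0.00]
  [  -0.15     0.00     0.80    -0.40]
  [  -0.40    -0.10    -0.30     0.65]
Compute the cofactors C_ij = (−1)^(i+j)·(3×3 minor ij) of I−A; the adjugate is their transpose:
adj(I−A) = Cᵀ =
  [ 0.378000   0.050000   0.063125   0.097000]
  [ 0.032875   0.270625   0.027125   0.021750]
  [ 0.246625   0.059250   0.452250   0.316250]
  [ 0.351500   0.099750   0.251750   0.596125]
det(I−A) = Σ_j (I−A)_1j·C_1j = (0.80)(0.378000) + (-0.10)(0.032875) + (-0.05)(0.246625) + (-0.10)(0.351500) = 0.25163125
(I − A)⁻¹ = adj(I−A) / det(I−A) ≈
  [   1.5022     0.1987     0.2509     0.3855]
  [   0.1306     1.0755     0.1078     0.0864]
  [   0.9801     0.2355     1.7973     1.2568]
  [   1.3969     0.3964     1.0005     2.3690]
Δx = (I − A)⁻¹ Δd with Δd having +100 in the Publishing component and 0 elsewhere.
So Δx_1 = L_13 · (+100), where L_13 = adj(I−A)_13 / det(I−A) = 0.063125 / 0.25163125.
Δx_1 = 0.063125 × (+100) / 0.25163125 = 6.3125 / 0.25163125 ≈ 25.09.

Δx_1 = 25.09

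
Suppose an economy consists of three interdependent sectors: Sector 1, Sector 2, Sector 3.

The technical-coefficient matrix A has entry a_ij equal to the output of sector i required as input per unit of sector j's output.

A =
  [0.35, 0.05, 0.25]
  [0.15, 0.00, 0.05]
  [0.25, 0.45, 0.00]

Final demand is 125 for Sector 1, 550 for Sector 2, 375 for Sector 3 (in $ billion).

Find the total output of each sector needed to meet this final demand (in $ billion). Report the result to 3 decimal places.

x_1 = 558.978, x_2 = 674.766, x_3 = 818.389

I − A =
  [   0.65    -0.05    -0.25]
  [  -0.15     1.00    -0.05]
  [  -0.25    -0.45     1.00]
Cofactors of I−A, C_ij = (−1)^(i+j)·(minor ij) (rows/columns in the sector order above):
  C_11 = (1.00)(1.00) − (-0.05)(-0.45) = 0.9775
  C_12 = −[(-0.15)(1.00) − (-0.05)(-0.25)] = 0.1625
  C_13 = (-0.15)(-0.45) − (1.00)(-0.25) = 0.3175
  C_21 = −[(-0.05)(1.00) − (-0.25)(-0.45)] = 0.1625
  C_22 = (0.65)(1.00) − (-0.25)(-0.25) = 0.5875
  C_23 = −[(0.65)(-0.45) − (-0.05)(-0.25)] = 0.3050
  C_31 = (-0.05)(-0.05) − (-0.25)(1.00) = 0.2525
  C_32 = −[(0.65)(-0.05) − (-0.25)(-0.15)] = 0.0700
  C_33 = (0.65)(1.00) − (-0.05)(-0.15) = 0.6425
det(I−A) = Σ_j (I−A)_1j·C_1j = (0.65)(0.9775) + (-0.05)(0.1625) + (-0.25)(0.3175) = 0.547875
adj(I−A) = Cᵀ =
  [ 0.9775   0.1625   0.2525]
  [ 0.1625   0.5875   0.0700]
  [ 0.3175   0.3050   0.6425]
(I − A)⁻¹ = adj(I−A) / det(I−A) ≈
  [   1.7842     0.2966     0.4609]
  [   0.2966     1.0723     0.1278]
  [   0.5795     0.5567     1.1727]
x = (I − A)⁻¹ d = adj(I−A)·d / det(I−A), with det(I−A) = 0.547875:
  x_1 = (0.9775·125 + 0.1625·550 + 0.2525·375) / 0.547875 = 306.25 / 0.547875 ≈ 558.978
  x_2 = (0.1625·125 + 0.5875·550 + 0.0700·375) / 0.547875 = 369.6875 / 0.547875 ≈ 674.766
  x_3 = (0.3175·125 + 0.3050·550 + 0.6425·375) / 0.547875 = 448.375 / 0.547875 ≈ 818.389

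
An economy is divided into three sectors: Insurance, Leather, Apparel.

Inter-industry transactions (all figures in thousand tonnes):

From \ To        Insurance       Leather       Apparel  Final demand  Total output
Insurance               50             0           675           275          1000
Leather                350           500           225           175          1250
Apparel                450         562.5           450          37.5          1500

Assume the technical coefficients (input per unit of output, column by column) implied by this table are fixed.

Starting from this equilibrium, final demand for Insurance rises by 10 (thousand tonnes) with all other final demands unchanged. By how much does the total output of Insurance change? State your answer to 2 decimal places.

Technical coefficients a_ij = z_ij / X_j:
  a_II = 50/1000 = 0.05, a_LI = 350/1000 = 0.35, a_AI = 450/1000 = 0.45
  a_IL = 0/1250 = 0.00, a_LL = 500/1250 = 0.40, a_AL = 562.5/1250 = 0.45
  a_IA = 675/1500 = 0.45, a_LA = 225/1500 = 0.15, a_AA = 450/1500 = 0.30
I − A =
  [   0.95     0.00    -0.45]
  [  -0.35     0.60    -0.15]
  [  -0.45    -0.45     0.70]
Cofactors of I−A, C_ij = (−1)^(i+j)·(minor ij) (rows/columns in the sector order above):
  C_11 = (0.60)(0.70) − (-0.15)(-0.45) = 0.3525
  C_12 = −[(-0.35)(0.70) − (-0.15)(-0.45)] = 0.3125
  C_13 = (-0.35)(-0.45) − (0.60)(-0.45) = 0.4275
  C_21 = −[(0.00)(0.70) − (-0.45)(-0.45)] = 0.2025
  C_22 = (0.95)(0.70) − (-0.45)(-0.45) = 0.4625
  C_23 = −[(0.95)(-0.45) − (0.00)(-0.45)] = 0.4275
  C_31 = (0.00)(-0.15) − (-0.45)(0.60) = 0.2700
  C_32 = −[(0.95)(-0.15) − (-0.45)(-0.35)] = 0.3000
  C_33 = (0.95)(0.60) − (0.00)(-0.35) = 0.5700
det(I−A) = Σ_j (I−A)_1j·C_1j = (0.95)(0.3525) + (0.00)(0.3125) + (-0.45)(0.4275) = 0.1425
adj(I−A) = Cᵀ =
  [ 0.3525   0.2025   0.2700]
  [ 0.3125   0.4625   0.3000]
  [ 0.4275   0.4275   0.5700]
(I − A)⁻¹ = adj(I−A) / det(I−A) ≈
  [   2.4737     1.4211     1.8947]
  [   2.1930     3.2456     2.1053]
  [   3.0000     3.0000     4.0000]
Δx = (I − A)⁻¹ Δd with Δd having +10 in the Insurance component and 0 elsewhere.
So Δx_I = L_II · (+10), where L_II = adj(I−A)_II / det(I−A) = 0.3525 / 0.1425.
Δx_I = 0.3525 × (+10) / 0.1425 = 3.525 / 0.1425 ≈ 24.74.

Δx_I = 24.74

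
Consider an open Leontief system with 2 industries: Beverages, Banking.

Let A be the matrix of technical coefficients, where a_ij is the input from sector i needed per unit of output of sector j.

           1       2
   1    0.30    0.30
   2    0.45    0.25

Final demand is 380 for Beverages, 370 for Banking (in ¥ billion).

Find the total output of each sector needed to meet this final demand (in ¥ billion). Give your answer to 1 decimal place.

x_1 = 1015.4, x_2 = 1102.6

I − A =
  [   0.70    -0.30]
  [  -0.45     0.75]
det(I−A) = (0.70)(0.75) − (-0.30)(-0.45) = 0.3900
adj(I−A) = [[0.75, 0.30], [0.45, 0.70]]
(I − A)⁻¹ = adj(I−A) / det(I−A) ≈
  [   1.9231     0.7692]
  [   1.1538     1.7949]
x = (I − A)⁻¹ d = adj(I−A)·d / det(I−A), with det(I−A) = 0.3900:
  x_1 = (0.75·380 + 0.30·370) / 0.3900 = 396.00 / 0.3900 ≈ 1015.4
  x_2 = (0.45·380 + 0.70·370) / 0.3900 = 430.00 / 0.3900 ≈ 1102.6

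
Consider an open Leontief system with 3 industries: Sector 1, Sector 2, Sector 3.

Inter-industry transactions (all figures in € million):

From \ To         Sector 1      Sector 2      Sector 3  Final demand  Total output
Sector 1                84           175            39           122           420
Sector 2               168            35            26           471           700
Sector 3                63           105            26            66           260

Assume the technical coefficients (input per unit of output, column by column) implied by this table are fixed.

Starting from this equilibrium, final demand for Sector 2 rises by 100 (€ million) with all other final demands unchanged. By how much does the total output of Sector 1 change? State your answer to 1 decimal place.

Δx_1 = 45.2

Technical coefficients a_ij = z_ij / X_j:
  a_11 = 84/420 = 0.20, a_21 = 168/420 = 0.40, a_31 = 63/420 = 0.15
  a_12 = 175/700 = 0.25, a_22 = 35/700 = 0.05, a_32 = 105/700 = 0.15
  a_13 = 39/260 = 0.15, a_23 = 26/260 = 0.10, a_33 = 26/260 = 0.10
I − A =
  [   0.80    -0.25    -0.15]
  [  -0.40     0.95    -0.10]
  [  -0.15    -0.15     0.90]
Cofactors of I−A, C_ij = (−1)^(i+j)·(minor ij) (rows/columns in the sector order above):
  C_11 = (0.95)(0.90) − (-0.10)(-0.15) = 0.8400
  C_12 = −[(-0.40)(0.90) − (-0.10)(-0.15)] = 0.3750
  C_13 = (-0.40)(-0.15) − (0.95)(-0.15) = 0.2025
  C_21 = −[(-0.25)(0.90) − (-0.15)(-0.15)] = 0.2475
  C_22 = (0.80)(0.90) − (-0.15)(-0.15) = 0.6975
  C_23 = −[(0.80)(-0.15) − (-0.25)(-0.15)] = 0.1575
  C_31 = (-0.25)(-0.10) − (-0.15)(0.95) = 0.1675
  C_32 = −[(0.80)(-0.10) − (-0.15)(-0.40)] = 0.1400
  C_33 = (0.80)(0.95) − (-0.25)(-0.40) = 0.6600
det(I−A) = Σ_j (I−A)_1j·C_1j = (0.80)(0.8400) + (-0.25)(0.3750) + (-0.15)(0.2025) = 0.547875
adj(I−A) = Cᵀ =
  [ 0.8400   0.2475   0.1675]
  [ 0.3750   0.6975   0.1400]
  [ 0.2025   0.1575   0.6600]
(I − A)⁻¹ = adj(I−A) / det(I−A) ≈
  [   1.5332     0.4517     0.3057]
  [   0.6845     1.2731     0.2555]
  [   0.3696     0.2875     1.2047]
Δx = (I − A)⁻¹ Δd with Δd having +100 in the Sector 2 component and 0 elsewhere.
So Δx_1 = L_12 · (+100), where L_12 = adj(I−A)_12 / det(I−A) = 0.2475 / 0.547875.
Δx_1 = 0.2475 × (+100) / 0.547875 = 24.75 / 0.547875 ≈ 45.2.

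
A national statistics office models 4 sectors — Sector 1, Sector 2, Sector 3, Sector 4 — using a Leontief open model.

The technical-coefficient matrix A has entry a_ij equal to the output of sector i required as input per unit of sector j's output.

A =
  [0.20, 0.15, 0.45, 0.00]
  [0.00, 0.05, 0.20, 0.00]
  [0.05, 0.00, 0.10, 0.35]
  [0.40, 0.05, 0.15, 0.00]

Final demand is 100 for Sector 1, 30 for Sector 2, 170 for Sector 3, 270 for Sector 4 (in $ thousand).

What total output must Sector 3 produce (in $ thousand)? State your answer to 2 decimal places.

I − A =
  [   0.80    -0.15    -0.45     0.00]
  [   0.00     0.95    -0.20     0.00]
  [  -0.05     0.00     0.90    -0.35]
  [  -0.40    -0.05    -0.15     1.00]
Compute the cofactors C_ij = (−1)^(i+j)·(3×3 minor ij) of I−A; the adjugate is their transpose:
adj(I−A) = Cᵀ =
  [ 0.801625   0.135000   0.457500   0.160125]
  [ 0.038000   0.592500   0.160000   0.056000]
  [ 0.180500   0.042500   0.760000   0.266000]
  [ 0.349625   0.090000   0.305000   0.661125]
det(I−A) = Σ_j (I−A)_1j·C_1j = (0.80)(0.801625) + (-0.15)(0.038000) + (-0.45)(0.180500) + (0.00)(0.349625) = 0.554375
(I − A)⁻¹ = adj(I−A) / det(I−A) ≈
  [   1.4460     0.2435     0.8253     0.2888]
  [   0.0685     1.0688     0.2886     0.1010]
  [   0.3256     0.0767     1.3709     0.4798]
  [   0.6307     0.1623     0.5502     1.1926]
x = (I − A)⁻¹ d = adj(I−A)·d / det(I−A), with det(I−A) = 0.554375:
  x_1 = (0.801625·100 + 0.135000·30 + 0.457500·170 + 0.160125·270) / 0.554375 = 205.22125 / 0.554375 ≈ 370.18
  x_2 = (0.038000·100 + 0.592500·30 + 0.160000·170 + 0.056000·270) / 0.554375 = 63.895 / 0.554375 ≈ 115.26
  x_3 = (0.180500·100 + 0.042500·30 + 0.760000·170 + 0.266000·270) / 0.554375 = 220.345 / 0.554375 ≈ 397.47
  x_4 = (0.349625·100 + 0.090000·30 + 0.305000·170 + 0.661125·270) / 0.554375 = 268.01625 / 0.554375 ≈ 483.46

x_3 = 397.47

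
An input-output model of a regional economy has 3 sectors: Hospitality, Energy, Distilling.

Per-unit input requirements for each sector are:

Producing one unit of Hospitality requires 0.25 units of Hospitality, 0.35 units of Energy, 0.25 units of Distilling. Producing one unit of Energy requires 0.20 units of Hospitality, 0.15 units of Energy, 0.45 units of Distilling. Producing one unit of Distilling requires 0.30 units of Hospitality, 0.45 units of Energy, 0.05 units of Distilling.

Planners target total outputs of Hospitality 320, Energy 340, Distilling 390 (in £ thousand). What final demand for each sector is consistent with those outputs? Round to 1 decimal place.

I − A =
  [   0.75    -0.20    -0.30]
  [  -0.35     0.85    -0.45]
  [  -0.25    -0.45     0.95]
d = (I − A) x:
  d_1 = (+0.75)·320 + (-0.20)·340 + (-0.30)·390 = 55.0
  d_2 = (-0.35)·320 + (+0.85)·340 + (-0.45)·390 = 1.5
  d_3 = (-0.25)·320 + (-0.45)·340 + (+0.95)·390 = 137.5

d_1 = 55.0, d_2 = 1.5, d_3 = 137.5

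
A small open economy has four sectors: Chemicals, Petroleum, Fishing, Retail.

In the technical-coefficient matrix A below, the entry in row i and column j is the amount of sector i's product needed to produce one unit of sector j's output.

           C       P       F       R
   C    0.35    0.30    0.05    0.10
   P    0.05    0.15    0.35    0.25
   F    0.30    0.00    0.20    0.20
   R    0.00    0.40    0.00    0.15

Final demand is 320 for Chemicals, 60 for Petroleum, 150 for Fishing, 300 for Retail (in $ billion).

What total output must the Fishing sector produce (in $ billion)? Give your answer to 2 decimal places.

x_F = 689.61

I − A =
  [   0.65    -0.30    -0.05    -0.10]
  [  -0.05     0.85    -0.35    -0.25]
  [  -0.30     0.00     0.80    -0.20]
  [   0.00    -0.40     0.00     0.85]
Compute the cofactors C_ij = (−1)^(i+j)·(3×3 minor ij) of I−A; the adjugate is their transpose:
adj(I−A) = Cᵀ =
  [ 0.470000   0.240000   0.134375   0.157500]
  [ 0.123250   0.429250   0.195500   0.186750]
  [ 0.190750   0.140500   0.389875   0.155500]
  [ 0.058000   0.202000   0.092000   0.385750]
det(I−A) = Σ_j (I−A)_1j·C_1j = (0.65)(0.470000) + (-0.30)(0.123250) + (-0.05)(0.190750) + (-0.10)(0.058000) = 0.2531875
(I − A)⁻¹ = adj(I−A) / det(I−A) ≈
  [   1.8563     0.9479     0.5307     0.6221]
  [   0.4868     1.6954     0.7722     0.7376]
  [   0.7534     0.5549     1.5399     0.6142]
  [   0.2291     0.7978     0.3634     1.5236]
x = (I − A)⁻¹ d = adj(I−A)·d / det(I−A), with det(I−A) = 0.2531875:
  x_C = (0.470000·320 + 0.240000·60 + 0.134375·150 + 0.157500·300) / 0.2531875 = 232.20625 / 0.2531875 ≈ 917.13
  x_P = (0.123250·320 + 0.429250·60 + 0.195500·150 + 0.186750·300) / 0.2531875 = 150.545 / 0.2531875 ≈ 594.60
  x_F = (0.190750·320 + 0.140500·60 + 0.389875·150 + 0.155500·300) / 0.2531875 = 174.60125 / 0.2531875 ≈ 689.61
  x_R = (0.058000·320 + 0.202000·60 + 0.092000·150 + 0.385750·300) / 0.2531875 = 160.205 / 0.2531875 ≈ 632.75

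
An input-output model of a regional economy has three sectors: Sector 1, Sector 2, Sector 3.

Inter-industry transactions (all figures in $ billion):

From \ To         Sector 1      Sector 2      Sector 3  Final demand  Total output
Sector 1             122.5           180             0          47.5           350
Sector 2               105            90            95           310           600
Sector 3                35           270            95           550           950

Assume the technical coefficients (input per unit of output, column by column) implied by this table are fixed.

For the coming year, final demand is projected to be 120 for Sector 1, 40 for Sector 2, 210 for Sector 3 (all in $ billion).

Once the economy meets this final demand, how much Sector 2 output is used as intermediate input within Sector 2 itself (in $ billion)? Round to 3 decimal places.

Technical coefficients a_ij = z_ij / X_j:
  a_11 = 122.5/350 = 0.35, a_21 = 105/350 = 0.30, a_31 = 35/350 = 0.10
  a_12 = 180/600 = 0.30, a_22 = 90/600 = 0.15, a_32 = 270/600 = 0.45
  a_13 = 0/950 = 0.00, a_23 = 95/950 = 0.10, a_33 = 95/950 = 0.10
I − A =
  [   0.65    -0.30     0.00]
  [  -0.30     0.85    -0.10]
  [  -0.10    -0.45     0.90]
Cofactors of I−A, C_ij = (−1)^(i+j)·(minor ij) (rows/columns in the sector order above):
  C_11 = (0.85)(0.90) − (-0.10)(-0.45) = 0.7200
  C_12 = −[(-0.30)(0.90) − (-0.10)(-0.10)] = 0.2800
  C_13 = (-0.30)(-0.45) − (0.85)(-0.10) = 0.2200
  C_21 = −[(-0.30)(0.90) − (0.00)(-0.45)] = 0.2700
  C_22 = (0.65)(0.90) − (0.00)(-0.10) = 0.5850
  C_23 = −[(0.65)(-0.45) − (-0.30)(-0.10)] = 0.3225
  C_31 = (-0.30)(-0.10) − (0.00)(0.85) = 0.0300
  C_32 = −[(0.65)(-0.10) − (0.00)(-0.30)] = 0.0650
  C_33 = (0.65)(0.85) − (-0.30)(-0.30) = 0.4625
det(I−A) = Σ_j (I−A)_1j·C_1j = (0.65)(0.7200) + (-0.30)(0.2800) + (0.00)(0.2200) = 0.3840
adj(I−A) = Cᵀ =
  [ 0.7200   0.2700   0.0300]
  [ 0.2800   0.5850   0.0650]
  [ 0.2200   0.3225   0.4625]
(I − A)⁻¹ = adj(I−A) / det(I−A) ≈
  [   1.8750     0.7031     0.0781]
  [   0.7292     1.5234     0.1693]
  [   0.5729     0.8398     1.2044]
First solve x = (I − A)⁻¹ d = adj(I−A)·d / det(I−A); in particular x_2 = (0.2800·120 + 0.5850·40 + 0.0650·210) / 0.3840 = 70.65 / 0.3840 ≈ 183.98438.
Intermediate flow from 2 to 2: z_22 = a_22 · x_2 = 0.15 × 70.65 / 0.3840 = 10.5975 / 0.3840 ≈ 27.598.

z_22 = 27.598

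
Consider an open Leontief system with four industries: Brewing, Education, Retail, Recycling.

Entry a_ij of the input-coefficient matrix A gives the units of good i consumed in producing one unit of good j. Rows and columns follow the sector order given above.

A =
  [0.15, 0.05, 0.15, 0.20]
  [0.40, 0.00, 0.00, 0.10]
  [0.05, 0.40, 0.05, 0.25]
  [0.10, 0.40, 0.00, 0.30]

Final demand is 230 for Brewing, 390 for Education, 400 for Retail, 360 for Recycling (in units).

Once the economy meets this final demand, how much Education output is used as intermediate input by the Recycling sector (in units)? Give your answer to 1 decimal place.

z_24 = 108.3

I − A =
  [   0.85    -0.05    -0.15    -0.20]
  [  -0.40     1.00     0.00    -0.10]
  [  -0.05    -0.40     0.95    -0.25]
  [  -0.10    -0.40     0.00     0.70]
Compute the cofactors C_ij = (−1)^(i+j)·(3×3 minor ij) of I−A; the adjugate is their transpose:
adj(I−A) = Cᵀ =
  [ 0.62700   0.16625   0.09900   0.23825]
  [ 0.27550   0.53725   0.04350   0.17100]
  [ 0.21400   0.32200   0.49450   0.28375]
  [ 0.24700   0.33075   0.03900   0.75700]
det(I−A) = Σ_j (I−A)_1j·C_1j = (0.85)(0.62700) + (-0.05)(0.27550) + (-0.15)(0.21400) + (-0.20)(0.24700) = 0.437675
(I − A)⁻¹ = adj(I−A) / det(I−A) ≈
  [   1.4326     0.3798     0.2262     0.5444]
  [   0.6295     1.2275     0.0994     0.3907]
  [   0.4889     0.7357     1.1298     0.6483]
  [   0.5643     0.7557     0.0891     1.7296]
First solve x = (I − A)⁻¹ d = adj(I−A)·d / det(I−A); in particular x_4 = (0.24700·230 + 0.33075·390 + 0.03900·400 + 0.75700·360) / 0.437675 = 473.9225 / 0.437675 ≈ 1082.818.
Intermediate flow from 2 to 4: z_24 = a_24 · x_4 = 0.10 × 473.9225 / 0.437675 = 47.39225 / 0.437675 ≈ 108.3.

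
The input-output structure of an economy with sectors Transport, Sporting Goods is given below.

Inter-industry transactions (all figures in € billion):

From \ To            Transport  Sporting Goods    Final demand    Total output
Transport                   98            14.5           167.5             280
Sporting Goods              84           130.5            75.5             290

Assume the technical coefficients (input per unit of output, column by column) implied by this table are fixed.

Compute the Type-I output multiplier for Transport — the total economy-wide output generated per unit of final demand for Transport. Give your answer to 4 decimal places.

Technical coefficients a_ij = z_ij / X_j:
  a_TT = 98/280 = 0.35, a_ST = 84/280 = 0.30
  a_TS = 14.5/290 = 0.05, a_SS = 130.5/290 = 0.45
I − A =
  [   0.65    -0.05]
  [  -0.30     0.55]
det(I−A) = (0.65)(0.55) − (-0.05)(-0.30) = 0.3425
adj(I−A) = [[0.55, 0.05], [0.30, 0.65]]
(I − A)⁻¹ = adj(I−A) / det(I−A) ≈
  [   1.60584     0.14599]
  [   0.87591     1.89781]
The output multiplier for sector j is the column-j sum of the Leontief inverse (I − A)⁻¹ = adj(I−A) / det(I−A).
Column T of adj(I−A): (0.55, 0.30); det(I−A) = 0.3425.
m_T = (0.55 + 0.30) / 0.3425 = 0.85 / 0.3425 ≈ 2.4818.

m_T = 2.4818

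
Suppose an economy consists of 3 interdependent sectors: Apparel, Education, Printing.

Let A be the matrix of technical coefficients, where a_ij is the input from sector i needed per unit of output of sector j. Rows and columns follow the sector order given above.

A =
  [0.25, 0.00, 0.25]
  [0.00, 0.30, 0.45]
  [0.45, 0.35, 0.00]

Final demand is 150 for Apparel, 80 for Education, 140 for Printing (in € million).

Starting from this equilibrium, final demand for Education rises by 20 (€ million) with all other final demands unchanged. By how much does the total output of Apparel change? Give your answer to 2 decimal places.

Δx_1 = 5.33

I − A =
  [   0.75     0.00    -0.25]
  [   0.00     0.70    -0.45]
  [  -0.45    -0.35     1.00]
Cofactors of I−A, C_ij = (−1)^(i+j)·(minor ij) (rows/columns in the sector order above):
  C_11 = (0.70)(1.00) − (-0.45)(-0.35) = 0.5425
  C_12 = −[(0.00)(1.00) − (-0.45)(-0.45)] = 0.2025
  C_13 = (0.00)(-0.35) − (0.70)(-0.45) = 0.3150
  C_21 = −[(0.00)(1.00) − (-0.25)(-0.35)] = 0.0875
  C_22 = (0.75)(1.00) − (-0.25)(-0.45) = 0.6375
  C_23 = −[(0.75)(-0.35) − (0.00)(-0.45)] = 0.2625
  C_31 = (0.00)(-0.45) − (-0.25)(0.70) = 0.1750
  C_32 = −[(0.75)(-0.45) − (-0.25)(0.00)] = 0.3375
  C_33 = (0.75)(0.70) − (0.00)(0.00) = 0.5250
det(I−A) = Σ_j (I−A)_1j·C_1j = (0.75)(0.5425) + (0.00)(0.2025) + (-0.25)(0.3150) = 0.328125
adj(I−A) = Cᵀ =
  [ 0.5425   0.0875   0.1750]
  [ 0.2025   0.6375   0.3375]
  [ 0.3150   0.2625   0.5250]
(I − A)⁻¹ = adj(I−A) / det(I−A) ≈
  [   1.6533     0.2667     0.5333]
  [   0.6171     1.9429     1.0286]
  [   0.9600     0.8000     1.6000]
Δx = (I − A)⁻¹ Δd with Δd having +20 in the Education component and 0 elsewhere.
So Δx_1 = L_12 · (+20), where L_12 = adj(I−A)_12 / det(I−A) = 0.0875 / 0.328125.
Δx_1 = 0.0875 × (+20) / 0.328125 = 1.75 / 0.328125 ≈ 5.33.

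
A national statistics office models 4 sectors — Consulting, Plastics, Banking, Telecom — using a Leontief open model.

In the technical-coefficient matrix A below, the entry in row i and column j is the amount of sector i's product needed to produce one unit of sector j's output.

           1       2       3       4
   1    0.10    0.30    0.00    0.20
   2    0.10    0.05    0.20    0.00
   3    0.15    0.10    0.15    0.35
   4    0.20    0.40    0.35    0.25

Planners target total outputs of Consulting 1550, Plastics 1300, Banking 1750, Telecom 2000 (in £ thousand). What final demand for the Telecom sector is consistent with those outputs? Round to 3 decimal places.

d_4 = 57.500

I − A =
  [   0.90    -0.30     0.00    -0.20]
  [  -0.10     0.95    -0.20     0.00]
  [  -0.15    -0.10     0.85    -0.35]
  [  -0.20    -0.40    -0.35     0.75]
d = (I − A) x:
  d_1 = (+0.90)·1550 + (-0.30)·1300 + (+0.00)·1750 + (-0.20)·2000 = 605.000
  d_2 = (-0.10)·1550 + (+0.95)·1300 + (-0.20)·1750 + (+0.00)·2000 = 730.000
  d_3 = (-0.15)·1550 + (-0.10)·1300 + (+0.85)·1750 + (-0.35)·2000 = 425.000
  d_4 = (-0.20)·1550 + (-0.40)·1300 + (-0.35)·1750 + (+0.75)·2000 = 57.500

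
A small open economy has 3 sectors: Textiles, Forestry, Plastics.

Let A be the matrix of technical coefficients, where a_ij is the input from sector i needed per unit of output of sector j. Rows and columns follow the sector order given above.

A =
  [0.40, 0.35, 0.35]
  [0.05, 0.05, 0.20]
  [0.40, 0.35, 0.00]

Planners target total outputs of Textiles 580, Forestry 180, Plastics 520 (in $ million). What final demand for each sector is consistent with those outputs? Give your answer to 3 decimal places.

d_T = 103.000, d_F = 38.000, d_P = 225.000

I − A =
  [   0.60    -0.35    -0.35]
  [  -0.05     0.95    -0.20]
  [  -0.40    -0.35     1.00]
d = (I − A) x:
  d_T = (+0.60)·580 + (-0.35)·180 + (-0.35)·520 = 103.000
  d_F = (-0.05)·580 + (+0.95)·180 + (-0.20)·520 = 38.000
  d_P = (-0.40)·580 + (-0.35)·180 + (+1.00)·520 = 225.000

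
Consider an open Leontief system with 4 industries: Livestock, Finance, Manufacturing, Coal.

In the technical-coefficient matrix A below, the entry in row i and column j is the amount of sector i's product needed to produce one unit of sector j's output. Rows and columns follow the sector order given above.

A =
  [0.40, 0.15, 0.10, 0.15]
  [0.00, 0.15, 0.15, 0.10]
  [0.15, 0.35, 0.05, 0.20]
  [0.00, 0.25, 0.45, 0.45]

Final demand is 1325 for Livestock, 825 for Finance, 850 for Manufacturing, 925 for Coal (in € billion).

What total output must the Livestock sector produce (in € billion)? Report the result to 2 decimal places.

I − A =
  [   0.60    -0.15    -0.10    -0.15]
  [   0.00     0.85    -0.15    -0.10]
  [  -0.15    -0.35     0.95    -0.20]
  [   0.00    -0.25    -0.45     0.55]
Compute the cofactors C_ij = (−1)^(i+j)·(3×3 minor ij) of I−A; the adjugate is their transpose:
adj(I−A) = Cᵀ =
  [ 0.291750   0.148375   0.126375   0.152500]
  [ 0.019125   0.241125   0.076500   0.076875]
  [ 0.066375   0.163500   0.265500   0.144375]
  [ 0.063000   0.243375   0.252000   0.436875]
det(I−A) = Σ_j (I−A)_1j·C_1j = (0.60)(0.291750) + (-0.15)(0.019125) + (-0.10)(0.066375) + (-0.15)(0.063000) = 0.15609375
(I − A)⁻¹ = adj(I−A) / det(I−A) ≈
  [   1.8691     0.9506     0.8096     0.9770]
  [   0.1225     1.5447     0.4901     0.4925]
  [   0.4252     1.0474     1.7009     0.9249]
  [   0.4036     1.5592     1.6144     2.7988]
x = (I − A)⁻¹ d = adj(I−A)·d / det(I−A), with det(I−A) = 0.15609375:
  x_1 = (0.291750·1325 + 0.148375·825 + 0.126375·850 + 0.152500·925) / 0.15609375 = 757.459375 / 0.15609375 ≈ 4852.59
  x_2 = (0.019125·1325 + 0.241125·825 + 0.076500·850 + 0.076875·925) / 0.15609375 = 360.403125 / 0.15609375 ≈ 2308.89
  x_3 = (0.066375·1325 + 0.163500·825 + 0.265500·850 + 0.144375·925) / 0.15609375 = 582.05625 / 0.15609375 ≈ 3728.89
  x_4 = (0.063000·1325 + 0.243375·825 + 0.252000·850 + 0.436875·925) / 0.15609375 = 902.56875 / 0.15609375 ≈ 5782.22

x_1 = 4852.59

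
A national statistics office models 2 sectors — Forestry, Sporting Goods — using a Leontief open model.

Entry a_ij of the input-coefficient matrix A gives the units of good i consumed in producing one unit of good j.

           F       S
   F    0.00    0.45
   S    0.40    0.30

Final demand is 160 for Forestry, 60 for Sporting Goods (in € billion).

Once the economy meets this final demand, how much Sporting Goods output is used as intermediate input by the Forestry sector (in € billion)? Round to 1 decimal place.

I − A =
  [   1.00    -0.45]
  [  -0.40     0.70]
det(I−A) = (1.00)(0.70) − (-0.45)(-0.40) = 0.5200
adj(I−A) = [[0.70, 0.45], [0.40, 1.00]]
(I − A)⁻¹ = adj(I−A) / det(I−A) ≈
  [   1.3462     0.8654]
  [   0.7692     1.9231]
First solve x = (I − A)⁻¹ d = adj(I−A)·d / det(I−A); in particular x_F = (0.70·160 + 0.45·60) / 0.5200 = 139.00 / 0.5200 ≈ 267.308.
Intermediate flow from S to F: z_SF = a_SF · x_F = 0.40 × 139.00 / 0.5200 = 55.60 / 0.5200 ≈ 106.9.

z_SF = 106.9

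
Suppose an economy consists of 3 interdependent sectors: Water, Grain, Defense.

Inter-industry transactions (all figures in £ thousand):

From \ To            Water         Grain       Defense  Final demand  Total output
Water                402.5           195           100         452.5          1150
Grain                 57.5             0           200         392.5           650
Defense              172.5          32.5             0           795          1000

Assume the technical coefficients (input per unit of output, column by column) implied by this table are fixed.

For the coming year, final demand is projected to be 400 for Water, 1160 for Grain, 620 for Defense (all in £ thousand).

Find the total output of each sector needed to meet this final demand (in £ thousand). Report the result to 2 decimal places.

Technical coefficients a_ij = z_ij / X_j:
  a_WW = 402.5/1150 = 0.35, a_GW = 57.5/1150 = 0.05, a_DW = 172.5/1150 = 0.15
  a_WG = 195/650 = 0.30, a_GG = 0/650 = 0.00, a_DG = 32.5/650 = 0.05
  a_WD = 100/1000 = 0.10, a_GD = 200/1000 = 0.20, a_DD = 0/1000 = 0.00
I − A =
  [   0.65    -0.30    -0.10]
  [  -0.05     1.00    -0.20]
  [  -0.15    -0.05     1.00]
Cofactors of I−A, C_ij = (−1)^(i+j)·(minor ij) (rows/columns in the sector order above):
  C_11 = (1.00)(1.00) − (-0.20)(-0.05) = 0.9900
  C_12 = −[(-0.05)(1.00) − (-0.20)(-0.15)] = 0.0800
  C_13 = (-0.05)(-0.05) − (1.00)(-0.15) = 0.1525
  C_21 = −[(-0.30)(1.00) − (-0.10)(-0.05)] = 0.3050
  C_22 = (0.65)(1.00) − (-0.10)(-0.15) = 0.6350
  C_23 = −[(0.65)(-0.05) − (-0.30)(-0.15)] = 0.0775
  C_31 = (-0.30)(-0.20) − (-0.10)(1.00) = 0.1600
  C_32 = −[(0.65)(-0.20) − (-0.10)(-0.05)] = 0.1350
  C_33 = (0.65)(1.00) − (-0.30)(-0.05) = 0.6350
det(I−A) = Σ_j (I−A)_1j·C_1j = (0.65)(0.9900) + (-0.30)(0.0800) + (-0.10)(0.1525) = 0.60425
adj(I−A) = Cᵀ =
  [ 0.9900   0.3050   0.1600]
  [ 0.0800   0.6350   0.1350]
  [ 0.1525   0.0775   0.6350]
(I − A)⁻¹ = adj(I−A) / det(I−A) ≈
  [   1.6384     0.5048     0.2648]
  [   0.1324     1.0509     0.2234]
  [   0.2524     0.1283     1.0509]
x = (I − A)⁻¹ d = adj(I−A)·d / det(I−A), with det(I−A) = 0.60425:
  x_W = (0.9900·400 + 0.3050·1160 + 0.1600·620) / 0.60425 = 849.00 / 0.60425 ≈ 1405.05
  x_G = (0.0800·400 + 0.6350·1160 + 0.1350·620) / 0.60425 = 852.30 / 0.60425 ≈ 1410.51
  x_D = (0.1525·400 + 0.0775·1160 + 0.6350·620) / 0.60425 = 544.60 / 0.60425 ≈ 901.28

x_W = 1405.05, x_G = 1410.51, x_D = 901.28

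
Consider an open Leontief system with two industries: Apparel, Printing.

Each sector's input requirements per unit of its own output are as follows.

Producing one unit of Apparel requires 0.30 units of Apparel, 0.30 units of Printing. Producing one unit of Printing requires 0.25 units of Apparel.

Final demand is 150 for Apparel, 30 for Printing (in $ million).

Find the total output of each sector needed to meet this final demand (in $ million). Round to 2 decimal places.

x_1 = 252.00, x_2 = 105.60

I − A =
  [   0.70    -0.25]
  [  -0.30     1.00]
det(I−A) = (0.70)(1.00) − (-0.25)(-0.30) = 0.6250
adj(I−A) = [[1.00, 0.25], [0.30, 0.70]]
(I − A)⁻¹ = adj(I−A) / det(I−A) ≈
  [   1.6000     0.4000]
  [   0.4800     1.1200]
x = (I − A)⁻¹ d = adj(I−A)·d / det(I−A), with det(I−A) = 0.6250:
  x_1 = (1.00·150 + 0.25·30) / 0.6250 = 157.50 / 0.6250 = 252.00
  x_2 = (0.30·150 + 0.70·30) / 0.6250 = 66.00 / 0.6250 = 105.60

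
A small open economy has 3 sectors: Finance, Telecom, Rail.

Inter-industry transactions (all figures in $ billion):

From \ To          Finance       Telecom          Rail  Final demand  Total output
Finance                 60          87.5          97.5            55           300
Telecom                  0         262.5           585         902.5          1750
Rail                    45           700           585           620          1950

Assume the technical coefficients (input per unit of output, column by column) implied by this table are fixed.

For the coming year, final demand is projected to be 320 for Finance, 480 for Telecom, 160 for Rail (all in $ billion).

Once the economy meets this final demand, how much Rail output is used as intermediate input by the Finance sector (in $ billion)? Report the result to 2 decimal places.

Technical coefficients a_ij = z_ij / X_j:
  a_FF = 60/300 = 0.20, a_TF = 0/300 = 0.00, a_RF = 45/300 = 0.15
  a_FT = 87.5/1750 = 0.05, a_TT = 262.5/1750 = 0.15, a_RT = 700/1750 = 0.40
  a_FR = 97.5/1950 = 0.05, a_TR = 585/1950 = 0.30, a_RR = 585/1950 = 0.30
I − A =
  [   0.80    -0.05    -0.05]
  [   0.00     0.85    -0.30]
  [  -0.15    -0.40     0.70]
Cofactors of I−A, C_ij = (−1)^(i+j)·(minor ij) (rows/columns in the sector order above):
  C_11 = (0.85)(0.70) − (-0.30)(-0.40) = 0.4750
  C_12 = −[(0.00)(0.70) − (-0.30)(-0.15)] = 0.0450
  C_13 = (0.00)(-0.40) − (0.85)(-0.15) = 0.1275
  C_21 = −[(-0.05)(0.70) − (-0.05)(-0.40)] = 0.0550
  C_22 = (0.80)(0.70) − (-0.05)(-0.15) = 0.5525
  C_23 = −[(0.80)(-0.40) − (-0.05)(-0.15)] = 0.3275
  C_31 = (-0.05)(-0.30) − (-0.05)(0.85) = 0.0575
  C_32 = −[(0.80)(-0.30) − (-0.05)(0.00)] = 0.2400
  C_33 = (0.80)(0.85) − (-0.05)(0.00) = 0.6800
det(I−A) = Σ_j (I−A)_1j·C_1j = (0.80)(0.4750) + (-0.05)(0.0450) + (-0.05)(0.1275) = 0.371375
adj(I−A) = Cᵀ =
  [ 0.4750   0.0550   0.0575]
  [ 0.0450   0.5525   0.2400]
  [ 0.1275   0.3275   0.6800]
(I − A)⁻¹ = adj(I−A) / det(I−A) ≈
  [   1.2790     0.1481     0.1548]
  [   0.1212     1.4877     0.6462]
  [   0.3433     0.8819     1.8310]
First solve x = (I − A)⁻¹ d = adj(I−A)·d / det(I−A); in particular x_F = (0.4750·320 + 0.0550·480 + 0.0575·160) / 0.371375 = 187.60 / 0.371375 ≈ 505.1498.
Intermediate flow from R to F: z_RF = a_RF · x_F = 0.15 × 187.60 / 0.371375 = 28.14 / 0.371375 ≈ 75.77.

z_RF = 75.77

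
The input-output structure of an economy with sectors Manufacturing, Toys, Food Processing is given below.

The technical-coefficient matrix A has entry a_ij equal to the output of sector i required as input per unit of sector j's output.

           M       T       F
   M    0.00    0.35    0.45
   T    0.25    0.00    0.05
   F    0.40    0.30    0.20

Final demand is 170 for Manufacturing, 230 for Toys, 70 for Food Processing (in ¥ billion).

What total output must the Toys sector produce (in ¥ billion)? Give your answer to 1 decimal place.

I − A =
  [   1.00    -0.35    -0.45]
  [  -0.25     1.00    -0.05]
  [  -0.40    -0.30     0.80]
Cofactors of I−A, C_ij = (−1)^(i+j)·(minor ij) (rows/columns in the sector order above):
  C_11 = (1.00)(0.80) − (-0.05)(-0.30) = 0.7850
  C_12 = −[(-0.25)(0.80) − (-0.05)(-0.40)] = 0.2200
  C_13 = (-0.25)(-0.30) − (1.00)(-0.40) = 0.4750
  C_21 = −[(-0.35)(0.80) − (-0.45)(-0.30)] = 0.4150
  C_22 = (1.00)(0.80) − (-0.45)(-0.40) = 0.6200
  C_23 = −[(1.00)(-0.30) − (-0.35)(-0.40)] = 0.4400
  C_31 = (-0.35)(-0.05) − (-0.45)(1.00) = 0.4675
  C_32 = −[(1.00)(-0.05) − (-0.45)(-0.25)] = 0.1625
  C_33 = (1.00)(1.00) − (-0.35)(-0.25) = 0.9125
det(I−A) = Σ_j (I−A)_1j·C_1j = (1.00)(0.7850) + (-0.35)(0.2200) + (-0.45)(0.4750) = 0.49425
adj(I−A) = Cᵀ =
  [ 0.7850   0.4150   0.4675]
  [ 0.2200   0.6200   0.1625]
  [ 0.4750   0.4400   0.9125]
(I − A)⁻¹ = adj(I−A) / det(I−A) ≈
  [   1.5883     0.8397     0.9459]
  [   0.4451     1.2544     0.3288]
  [   0.9611     0.8902     1.8462]
x = (I − A)⁻¹ d = adj(I−A)·d / det(I−A), with det(I−A) = 0.49425:
  x_M = (0.7850·170 + 0.4150·230 + 0.4675·70) / 0.49425 = 261.625 / 0.49425 ≈ 529.3
  x_T = (0.2200·170 + 0.6200·230 + 0.1625·70) / 0.49425 = 191.375 / 0.49425 ≈ 387.2
  x_F = (0.4750·170 + 0.4400·230 + 0.9125·70) / 0.49425 = 245.825 / 0.49425 ≈ 497.4

x_T = 387.2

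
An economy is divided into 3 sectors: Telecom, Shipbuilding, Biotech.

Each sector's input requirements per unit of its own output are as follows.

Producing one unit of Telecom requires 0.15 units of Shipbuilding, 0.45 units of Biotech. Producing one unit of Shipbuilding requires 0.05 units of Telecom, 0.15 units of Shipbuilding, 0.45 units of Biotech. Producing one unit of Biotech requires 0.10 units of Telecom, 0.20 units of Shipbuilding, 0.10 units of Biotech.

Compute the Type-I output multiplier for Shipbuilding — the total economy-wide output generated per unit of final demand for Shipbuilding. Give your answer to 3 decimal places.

m_2 = 2.291

I − A =
  [   1.00    -0.05    -0.10]
  [  -0.15     0.85    -0.20]
  [  -0.45    -0.45     0.90]
Cofactors of I−A, C_ij = (−1)^(i+j)·(minor ij) (rows/columns in the sector order above):
  C_11 = (0.85)(0.90) − (-0.20)(-0.45) = 0.6750
  C_12 = −[(-0.15)(0.90) − (-0.20)(-0.45)] = 0.2250
  C_13 = (-0.15)(-0.45) − (0.85)(-0.45) = 0.4500
  C_21 = −[(-0.05)(0.90) − (-0.10)(-0.45)] = 0.0900
  C_22 = (1.00)(0.90) − (-0.10)(-0.45) = 0.8550
  C_23 = −[(1.00)(-0.45) − (-0.05)(-0.45)] = 0.4725
  C_31 = (-0.05)(-0.20) − (-0.10)(0.85) = 0.0950
  C_32 = −[(1.00)(-0.20) − (-0.10)(-0.15)] = 0.2150
  C_33 = (1.00)(0.85) − (-0.05)(-0.15) = 0.8425
det(I−A) = Σ_j (I−A)_1j·C_1j = (1.00)(0.6750) + (-0.05)(0.2250) + (-0.10)(0.4500) = 0.61875
adj(I−A) = Cᵀ =
  [ 0.6750   0.0900   0.0950]
  [ 0.2250   0.8550   0.2150]
  [ 0.4500   0.4725   0.8425]
(I − A)⁻¹ = adj(I−A) / det(I−A) ≈
  [   1.0909     0.1455     0.1535]
  [   0.3636     1.3818     0.3475]
  [   0.7273     0.7636     1.3616]
The output multiplier for sector j is the column-j sum of the Leontief inverse (I − A)⁻¹ = adj(I−A) / det(I−A).
Column 2 of adj(I−A): (0.0900, 0.8550, 0.4725); det(I−A) = 0.61875.
m_2 = (0.0900 + 0.8550 + 0.4725) / 0.61875 = 1.4175 / 0.61875 ≈ 2.291.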